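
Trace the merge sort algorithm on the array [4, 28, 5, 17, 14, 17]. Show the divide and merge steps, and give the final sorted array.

Merge sort trace:

Split: [4, 28, 5, 17, 14, 17] -> [4, 28, 5] and [17, 14, 17]
  Split: [4, 28, 5] -> [4] and [28, 5]
    Split: [28, 5] -> [28] and [5]
    Merge: [28] + [5] -> [5, 28]
  Merge: [4] + [5, 28] -> [4, 5, 28]
  Split: [17, 14, 17] -> [17] and [14, 17]
    Split: [14, 17] -> [14] and [17]
    Merge: [14] + [17] -> [14, 17]
  Merge: [17] + [14, 17] -> [14, 17, 17]
Merge: [4, 5, 28] + [14, 17, 17] -> [4, 5, 14, 17, 17, 28]

Final sorted array: [4, 5, 14, 17, 17, 28]

The merge sort proceeds by recursively splitting the array and merging sorted halves.
After all merges, the sorted array is [4, 5, 14, 17, 17, 28].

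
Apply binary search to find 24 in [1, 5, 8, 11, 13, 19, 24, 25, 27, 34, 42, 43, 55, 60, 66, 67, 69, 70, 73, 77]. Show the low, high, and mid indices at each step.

Binary search for 24 in [1, 5, 8, 11, 13, 19, 24, 25, 27, 34, 42, 43, 55, 60, 66, 67, 69, 70, 73, 77]:

lo=0, hi=19, mid=9, arr[mid]=34 -> 34 > 24, search left half
lo=0, hi=8, mid=4, arr[mid]=13 -> 13 < 24, search right half
lo=5, hi=8, mid=6, arr[mid]=24 -> Found target at index 6!

Binary search finds 24 at index 6 after 3 comparisons. The search repeatedly halves the search space by comparing with the middle element.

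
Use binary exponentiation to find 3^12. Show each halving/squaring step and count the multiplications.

Computing 3^12 by squaring (build up from 3^1; each line after the first costs one multiplication):

3^1 = 3
3^2 = (3^1)^2 = 3^2 = 9
3^3 = 3 * 3^2 = 3 * 9 = 27
3^6 = (3^3)^2 = 27^2 = 729
3^12 = (3^6)^2 = 729^2 = 531441

Result: 531441
Multiplications needed: 4 (4 lines after 3^1)

3^12 = 531441. Using exponentiation by squaring, this requires 4 multiplications. The key idea: if the exponent is even, square the half-power; if odd, multiply by the base once.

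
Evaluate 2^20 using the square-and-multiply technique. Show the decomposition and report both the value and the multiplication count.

Computing 2^20 by squaring (build up from 2^1; each line after the first costs one multiplication):

2^1 = 2
2^2 = (2^1)^2 = 2^2 = 4
2^4 = (2^2)^2 = 4^2 = 16
2^5 = 2 * 2^4 = 2 * 16 = 32
2^10 = (2^5)^2 = 32^2 = 1024
2^20 = (2^10)^2 = 1024^2 = 1048576

Result: 1048576
Multiplications needed: 5 (5 lines after 2^1)

2^20 = 1048576. Using exponentiation by squaring, this requires 5 multiplications. The key idea: if the exponent is even, square the half-power; if odd, multiply by the base once.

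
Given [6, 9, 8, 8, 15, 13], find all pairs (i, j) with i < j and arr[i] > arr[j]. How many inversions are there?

Finding inversions in [6, 9, 8, 8, 15, 13]:

(1, 2): arr[1]=9 > arr[2]=8
(1, 3): arr[1]=9 > arr[3]=8
(4, 5): arr[4]=15 > arr[5]=13

Total inversions: 3

The array has 3 inversion(s): (1,2), (1,3), (4,5). Each pair (i,j) satisfies i < j and arr[i] > arr[j].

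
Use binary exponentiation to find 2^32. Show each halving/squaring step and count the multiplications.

Computing 2^32 by squaring (build up from 2^1; each line after the first costs one multiplication):

2^1 = 2
2^2 = (2^1)^2 = 2^2 = 4
2^4 = (2^2)^2 = 4^2 = 16
2^8 = (2^4)^2 = 16^2 = 256
2^16 = (2^8)^2 = 256^2 = 65536
2^32 = (2^16)^2 = 65536^2 = 4294967296

Result: 4294967296
Multiplications needed: 5 (5 lines after 2^1)

2^32 = 4294967296. Using exponentiation by squaring, this requires 5 multiplications. The key idea: if the exponent is even, square the half-power; if odd, multiply by the base once.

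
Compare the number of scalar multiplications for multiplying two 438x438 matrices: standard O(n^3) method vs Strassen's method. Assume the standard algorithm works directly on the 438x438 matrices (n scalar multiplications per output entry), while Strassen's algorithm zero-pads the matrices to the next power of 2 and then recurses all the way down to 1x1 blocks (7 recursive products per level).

Matrix multiplication for 438x438 matrices:

Strassen's algorithm requires power-of-2 dimensions. Pad 438x438 to 512x512 (next power of 2).

Standard algorithm: 438^3 = 84027672 multiplications
Strassen's algorithm: 7^(log2(512)) = 7^9 = 40353607 multiplications
Savings: 84027672 - 40353607 = 43674065 multiplications

Standard: 84027672 multiplications (438^3). Strassen: 40353607 multiplications (7^9, after padding to 512x512). Strassen reduces 8 recursive multiplications to 7 at each level.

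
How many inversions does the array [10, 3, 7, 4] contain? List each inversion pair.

Finding inversions in [10, 3, 7, 4]:

(0, 1): arr[0]=10 > arr[1]=3
(0, 2): arr[0]=10 > arr[2]=7
(0, 3): arr[0]=10 > arr[3]=4
(2, 3): arr[2]=7 > arr[3]=4

Total inversions: 4

The array has 4 inversion(s): (0,1), (0,2), (0,3), (2,3). Each pair (i,j) satisfies i < j and arr[i] > arr[j].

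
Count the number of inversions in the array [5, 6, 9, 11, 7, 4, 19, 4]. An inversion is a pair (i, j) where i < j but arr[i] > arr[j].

Finding inversions in [5, 6, 9, 11, 7, 4, 19, 4]:

(0, 5): arr[0]=5 > arr[5]=4
(0, 7): arr[0]=5 > arr[7]=4
(1, 5): arr[1]=6 > arr[5]=4
(1, 7): arr[1]=6 > arr[7]=4
(2, 4): arr[2]=9 > arr[4]=7
(2, 5): arr[2]=9 > arr[5]=4
(2, 7): arr[2]=9 > arr[7]=4
(3, 4): arr[3]=11 > arr[4]=7
(3, 5): arr[3]=11 > arr[5]=4
(3, 7): arr[3]=11 > arr[7]=4
(4, 5): arr[4]=7 > arr[5]=4
(4, 7): arr[4]=7 > arr[7]=4
(6, 7): arr[6]=19 > arr[7]=4

Total inversions: 13

The array has 13 inversion(s): (0,5), (0,7), (1,5), (1,7), (2,4), (2,5), (2,7), (3,4), (3,5), (3,7), (4,5), (4,7), (6,7). Each pair (i,j) satisfies i < j and arr[i] > arr[j].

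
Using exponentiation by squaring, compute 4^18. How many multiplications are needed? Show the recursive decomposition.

Computing 4^18 by squaring (build up from 4^1; each line after the first costs one multiplication):

4^1 = 4
4^2 = (4^1)^2 = 4^2 = 16
4^4 = (4^2)^2 = 16^2 = 256
4^8 = (4^4)^2 = 256^2 = 65536
4^9 = 4 * 4^8 = 4 * 65536 = 262144
4^18 = (4^9)^2 = 262144^2 = 68719476736

Result: 68719476736
Multiplications needed: 5 (5 lines after 4^1)

4^18 = 68719476736. Using exponentiation by squaring, this requires 5 multiplications. The key idea: if the exponent is even, square the half-power; if odd, multiply by the base once.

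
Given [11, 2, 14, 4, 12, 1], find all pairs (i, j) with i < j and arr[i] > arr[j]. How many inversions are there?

Finding inversions in [11, 2, 14, 4, 12, 1]:

(0, 1): arr[0]=11 > arr[1]=2
(0, 3): arr[0]=11 > arr[3]=4
(0, 5): arr[0]=11 > arr[5]=1
(1, 5): arr[1]=2 > arr[5]=1
(2, 3): arr[2]=14 > arr[3]=4
(2, 4): arr[2]=14 > arr[4]=12
(2, 5): arr[2]=14 > arr[5]=1
(3, 5): arr[3]=4 > arr[5]=1
(4, 5): arr[4]=12 > arr[5]=1

Total inversions: 9

The array has 9 inversion(s): (0,1), (0,3), (0,5), (1,5), (2,3), (2,4), (2,5), (3,5), (4,5). Each pair (i,j) satisfies i < j and arr[i] > arr[j].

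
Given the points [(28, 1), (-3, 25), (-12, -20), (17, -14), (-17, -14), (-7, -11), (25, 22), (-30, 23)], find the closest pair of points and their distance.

Computing all pairwise distances among 8 points:

d((28, 1), (-3, 25)) = 39.2046
d((28, 1), (-12, -20)) = 45.1774
d((28, 1), (17, -14)) = 18.6011
d((28, 1), (-17, -14)) = 47.4342
d((28, 1), (-7, -11)) = 37.0
d((28, 1), (25, 22)) = 21.2132
d((28, 1), (-30, 23)) = 62.0322
d((-3, 25), (-12, -20)) = 45.8912
d((-3, 25), (17, -14)) = 43.8292
d((-3, 25), (-17, -14)) = 41.4367
d((-3, 25), (-7, -11)) = 36.2215
d((-3, 25), (25, 22)) = 28.1603
d((-3, 25), (-30, 23)) = 27.074
d((-12, -20), (17, -14)) = 29.6142
d((-12, -20), (-17, -14)) = 7.8102 <-- minimum
d((-12, -20), (-7, -11)) = 10.2956
d((-12, -20), (25, 22)) = 55.9732
d((-12, -20), (-30, 23)) = 46.6154
d((17, -14), (-17, -14)) = 34.0
d((17, -14), (-7, -11)) = 24.1868
d((17, -14), (25, 22)) = 36.8782
d((17, -14), (-30, 23)) = 59.8164
d((-17, -14), (-7, -11)) = 10.4403
d((-17, -14), (25, 22)) = 55.3173
d((-17, -14), (-30, 23)) = 39.2173
d((-7, -11), (25, 22)) = 45.9674
d((-7, -11), (-30, 23)) = 41.0488
d((25, 22), (-30, 23)) = 55.0091

Closest pair: (-12, -20) and (-17, -14) with distance 7.8102

The closest pair is (-12, -20) and (-17, -14) with Euclidean distance 7.8102. For 8 points, brute-force pairwise comparison is shown above. For large n, the divide-and-conquer algorithm (sort by x, recurse on halves, check the dividing strip) achieves O(n log n).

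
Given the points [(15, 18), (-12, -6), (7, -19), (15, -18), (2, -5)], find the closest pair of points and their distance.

Computing all pairwise distances among 5 points:

d((15, 18), (-12, -6)) = 36.1248
d((15, 18), (7, -19)) = 37.855
d((15, 18), (15, -18)) = 36.0
d((15, 18), (2, -5)) = 26.4197
d((-12, -6), (7, -19)) = 23.0217
d((-12, -6), (15, -18)) = 29.5466
d((-12, -6), (2, -5)) = 14.0357
d((7, -19), (15, -18)) = 8.0623 <-- minimum
d((7, -19), (2, -5)) = 14.8661
d((15, -18), (2, -5)) = 18.3848

Closest pair: (7, -19) and (15, -18) with distance 8.0623

The closest pair is (7, -19) and (15, -18) with Euclidean distance 8.0623. For 5 points, brute-force pairwise comparison is shown above. For large n, the divide-and-conquer algorithm (sort by x, recurse on halves, check the dividing strip) achieves O(n log n).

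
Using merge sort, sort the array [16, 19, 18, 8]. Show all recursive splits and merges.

Merge sort trace:

Split: [16, 19, 18, 8] -> [16, 19] and [18, 8]
  Split: [16, 19] -> [16] and [19]
  Merge: [16] + [19] -> [16, 19]
  Split: [18, 8] -> [18] and [8]
  Merge: [18] + [8] -> [8, 18]
Merge: [16, 19] + [8, 18] -> [8, 16, 18, 19]

Final sorted array: [8, 16, 18, 19]

The merge sort proceeds by recursively splitting the array and merging sorted halves.
After all merges, the sorted array is [8, 16, 18, 19].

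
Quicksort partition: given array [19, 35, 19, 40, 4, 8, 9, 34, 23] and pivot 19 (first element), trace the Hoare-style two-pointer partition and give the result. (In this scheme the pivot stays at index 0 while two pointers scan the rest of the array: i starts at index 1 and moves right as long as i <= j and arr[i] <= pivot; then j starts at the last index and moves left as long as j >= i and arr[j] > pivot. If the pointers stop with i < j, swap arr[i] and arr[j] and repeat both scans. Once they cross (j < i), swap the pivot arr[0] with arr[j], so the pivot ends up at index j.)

Hoare-style two-pointer partition with pivot = 19:

Initial array: [19, 35, 19, 40, 4, 8, 9, 34, 23]

Pointers start at i = 1, j = 8.
i stops at index 1 (arr[1]=35 > 19), j stops at index 6 (arr[6]=9 <= 19): swap arr[1] and arr[6], array becomes [19, 9, 19, 40, 4, 8, 35, 34, 23]
i stops at index 3 (arr[3]=40 > 19), j stops at index 5 (arr[5]=8 <= 19): swap arr[3] and arr[5], array becomes [19, 9, 19, 8, 4, 40, 35, 34, 23]
i ends at 5, j ends at 4: the pointers have crossed (j < i), so scanning stops.

Swap pivot arr[0] with arr[4] to place pivot at position 4: [4, 9, 19, 8, 19, 40, 35, 34, 23]
Pivot position: 4

After partitioning with pivot 19, the array becomes [4, 9, 19, 8, 19, 40, 35, 34, 23]. The pivot is placed at index 4. All elements to the left of the pivot are <= 19, and all elements to the right are > 19.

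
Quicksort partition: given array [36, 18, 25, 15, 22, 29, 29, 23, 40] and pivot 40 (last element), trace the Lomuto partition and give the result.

Lomuto partition with pivot = 40:

Initial array: [36, 18, 25, 15, 22, 29, 29, 23, 40]

arr[0]=36 <= 40: swap with position 0, array becomes [36, 18, 25, 15, 22, 29, 29, 23, 40]
arr[1]=18 <= 40: swap with position 1, array becomes [36, 18, 25, 15, 22, 29, 29, 23, 40]
arr[2]=25 <= 40: swap with position 2, array becomes [36, 18, 25, 15, 22, 29, 29, 23, 40]
arr[3]=15 <= 40: swap with position 3, array becomes [36, 18, 25, 15, 22, 29, 29, 23, 40]
arr[4]=22 <= 40: swap with position 4, array becomes [36, 18, 25, 15, 22, 29, 29, 23, 40]
arr[5]=29 <= 40: swap with position 5, array becomes [36, 18, 25, 15, 22, 29, 29, 23, 40]
arr[6]=29 <= 40: swap with position 6, array becomes [36, 18, 25, 15, 22, 29, 29, 23, 40]
arr[7]=23 <= 40: swap with position 7, array becomes [36, 18, 25, 15, 22, 29, 29, 23, 40]

Place pivot at position 8: [36, 18, 25, 15, 22, 29, 29, 23, 40]
Pivot position: 8

After partitioning with pivot 40, the array becomes [36, 18, 25, 15, 22, 29, 29, 23, 40]. The pivot is placed at index 8. All elements to the left of the pivot are <= 40, and all elements to the right are > 40.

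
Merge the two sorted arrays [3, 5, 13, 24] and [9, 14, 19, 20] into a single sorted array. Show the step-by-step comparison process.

Merging process:

Compare 3 vs 9: take 3 from left. Merged: [3]
Compare 5 vs 9: take 5 from left. Merged: [3, 5]
Compare 13 vs 9: take 9 from right. Merged: [3, 5, 9]
Compare 13 vs 14: take 13 from left. Merged: [3, 5, 9, 13]
Compare 24 vs 14: take 14 from right. Merged: [3, 5, 9, 13, 14]
Compare 24 vs 19: take 19 from right. Merged: [3, 5, 9, 13, 14, 19]
Compare 24 vs 20: take 20 from right. Merged: [3, 5, 9, 13, 14, 19, 20]
Append remaining from left: [24]. Merged: [3, 5, 9, 13, 14, 19, 20, 24]

Final merged array: [3, 5, 9, 13, 14, 19, 20, 24]
Total comparisons: 7

The merged array is [3, 5, 9, 13, 14, 19, 20, 24], requiring 7 comparisons. The merge step runs in O(n) time where n is the total number of elements.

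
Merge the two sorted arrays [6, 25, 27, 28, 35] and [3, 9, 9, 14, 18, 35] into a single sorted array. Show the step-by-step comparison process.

Merging process:

Compare 6 vs 3: take 3 from right. Merged: [3]
Compare 6 vs 9: take 6 from left. Merged: [3, 6]
Compare 25 vs 9: take 9 from right. Merged: [3, 6, 9]
Compare 25 vs 9: take 9 from right. Merged: [3, 6, 9, 9]
Compare 25 vs 14: take 14 from right. Merged: [3, 6, 9, 9, 14]
Compare 25 vs 18: take 18 from right. Merged: [3, 6, 9, 9, 14, 18]
Compare 25 vs 35: take 25 from left. Merged: [3, 6, 9, 9, 14, 18, 25]
Compare 27 vs 35: take 27 from left. Merged: [3, 6, 9, 9, 14, 18, 25, 27]
Compare 28 vs 35: take 28 from left. Merged: [3, 6, 9, 9, 14, 18, 25, 27, 28]
Compare 35 vs 35: take 35 from left. Merged: [3, 6, 9, 9, 14, 18, 25, 27, 28, 35]
Append remaining from right: [35]. Merged: [3, 6, 9, 9, 14, 18, 25, 27, 28, 35, 35]

Final merged array: [3, 6, 9, 9, 14, 18, 25, 27, 28, 35, 35]
Total comparisons: 10

The merged array is [3, 6, 9, 9, 14, 18, 25, 27, 28, 35, 35], requiring 10 comparisons. The merge step runs in O(n) time where n is the total number of elements.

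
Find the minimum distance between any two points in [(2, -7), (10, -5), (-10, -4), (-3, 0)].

Computing all pairwise distances among 4 points:

d((2, -7), (10, -5)) = 8.2462
d((2, -7), (-10, -4)) = 12.3693
d((2, -7), (-3, 0)) = 8.6023
d((10, -5), (-10, -4)) = 20.025
d((10, -5), (-3, 0)) = 13.9284
d((-10, -4), (-3, 0)) = 8.0623 <-- minimum

Closest pair: (-10, -4) and (-3, 0) with distance 8.0623

The closest pair is (-10, -4) and (-3, 0) with Euclidean distance 8.0623. For 4 points, brute-force pairwise comparison is shown above. For large n, the divide-and-conquer algorithm (sort by x, recurse on halves, check the dividing strip) achieves O(n log n).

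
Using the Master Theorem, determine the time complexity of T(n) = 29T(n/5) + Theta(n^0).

Master Theorem for T(n) = 29T(n/5) + O(n^0):

a = 29, b = 5, c = 0
log_b(a) = log_5(29) = 2.0922

Case 1: c = 0 < log_5(29) = 2.0922
T(n) = O(n^(log_5 29))

For T(n) = 29T(n/5) + O(n^0): log_5(29) = 2.0922. This is Case 1 of the Master Theorem (c < log_b(a), work dominated by leaves), giving O(n^(log_5 29)).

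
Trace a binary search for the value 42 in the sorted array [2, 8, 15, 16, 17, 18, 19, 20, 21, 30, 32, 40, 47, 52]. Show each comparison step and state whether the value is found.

Binary search for 42 in [2, 8, 15, 16, 17, 18, 19, 20, 21, 30, 32, 40, 47, 52]:

lo=0, hi=13, mid=6, arr[mid]=19 -> 19 < 42, search right half
lo=7, hi=13, mid=10, arr[mid]=32 -> 32 < 42, search right half
lo=11, hi=13, mid=12, arr[mid]=47 -> 47 > 42, search left half
lo=11, hi=11, mid=11, arr[mid]=40 -> 40 < 42, search right half
lo=12 > hi=11, target 42 not found

Binary search determines that 42 is not in the array after 4 comparisons. The search space was exhausted without finding the target.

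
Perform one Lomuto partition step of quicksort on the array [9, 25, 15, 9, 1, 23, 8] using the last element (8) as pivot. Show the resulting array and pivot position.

Lomuto partition with pivot = 8:

Initial array: [9, 25, 15, 9, 1, 23, 8]

arr[0]=9 > 8: no swap
arr[1]=25 > 8: no swap
arr[2]=15 > 8: no swap
arr[3]=9 > 8: no swap
arr[4]=1 <= 8: swap with position 0, array becomes [1, 25, 15, 9, 9, 23, 8]
arr[5]=23 > 8: no swap

Place pivot at position 1: [1, 8, 15, 9, 9, 23, 25]
Pivot position: 1

After partitioning with pivot 8, the array becomes [1, 8, 15, 9, 9, 23, 25]. The pivot is placed at index 1. All elements to the left of the pivot are <= 8, and all elements to the right are > 8.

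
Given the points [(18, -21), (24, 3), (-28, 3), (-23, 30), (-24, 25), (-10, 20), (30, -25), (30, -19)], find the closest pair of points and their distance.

Computing all pairwise distances among 8 points:

d((18, -21), (24, 3)) = 24.7386
d((18, -21), (-28, 3)) = 51.8845
d((18, -21), (-23, 30)) = 65.437
d((18, -21), (-24, 25)) = 62.2896
d((18, -21), (-10, 20)) = 49.6488
d((18, -21), (30, -25)) = 12.6491
d((18, -21), (30, -19)) = 12.1655
d((24, 3), (-28, 3)) = 52.0
d((24, 3), (-23, 30)) = 54.2033
d((24, 3), (-24, 25)) = 52.8015
d((24, 3), (-10, 20)) = 38.0132
d((24, 3), (30, -25)) = 28.6356
d((24, 3), (30, -19)) = 22.8035
d((-28, 3), (-23, 30)) = 27.4591
d((-28, 3), (-24, 25)) = 22.3607
d((-28, 3), (-10, 20)) = 24.7588
d((-28, 3), (30, -25)) = 64.405
d((-28, 3), (30, -19)) = 62.0322
d((-23, 30), (-24, 25)) = 5.099 <-- minimum
d((-23, 30), (-10, 20)) = 16.4012
d((-23, 30), (30, -25)) = 76.3806
d((-23, 30), (30, -19)) = 72.1803
d((-24, 25), (-10, 20)) = 14.8661
d((-24, 25), (30, -25)) = 73.5935
d((-24, 25), (30, -19)) = 69.6563
d((-10, 20), (30, -25)) = 60.208
d((-10, 20), (30, -19)) = 55.8659
d((30, -25), (30, -19)) = 6.0

Closest pair: (-23, 30) and (-24, 25) with distance 5.099

The closest pair is (-23, 30) and (-24, 25) with Euclidean distance 5.099. For 8 points, brute-force pairwise comparison is shown above. For large n, the divide-and-conquer algorithm (sort by x, recurse on halves, check the dividing strip) achieves O(n log n).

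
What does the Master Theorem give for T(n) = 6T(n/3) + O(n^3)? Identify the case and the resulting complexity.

Master Theorem for T(n) = 6T(n/3) + O(n^3):

a = 6, b = 3, c = 3
log_b(a) = log_3(6) = 1.6309

Case 3: c = 3 > log_3(6) = 1.6309
T(n) = O(n^3) = O(n^3)

For T(n) = 6T(n/3) + O(n^3): log_3(6) = 1.6309. This is Case 3 of the Master Theorem (c > log_b(a), work dominated by root), giving O(n^3).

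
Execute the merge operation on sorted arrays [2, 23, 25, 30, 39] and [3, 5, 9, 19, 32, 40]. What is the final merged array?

Merging process:

Compare 2 vs 3: take 2 from left. Merged: [2]
Compare 23 vs 3: take 3 from right. Merged: [2, 3]
Compare 23 vs 5: take 5 from right. Merged: [2, 3, 5]
Compare 23 vs 9: take 9 from right. Merged: [2, 3, 5, 9]
Compare 23 vs 19: take 19 from right. Merged: [2, 3, 5, 9, 19]
Compare 23 vs 32: take 23 from left. Merged: [2, 3, 5, 9, 19, 23]
Compare 25 vs 32: take 25 from left. Merged: [2, 3, 5, 9, 19, 23, 25]
Compare 30 vs 32: take 30 from left. Merged: [2, 3, 5, 9, 19, 23, 25, 30]
Compare 39 vs 32: take 32 from right. Merged: [2, 3, 5, 9, 19, 23, 25, 30, 32]
Compare 39 vs 40: take 39 from left. Merged: [2, 3, 5, 9, 19, 23, 25, 30, 32, 39]
Append remaining from right: [40]. Merged: [2, 3, 5, 9, 19, 23, 25, 30, 32, 39, 40]

Final merged array: [2, 3, 5, 9, 19, 23, 25, 30, 32, 39, 40]
Total comparisons: 10

The merged array is [2, 3, 5, 9, 19, 23, 25, 30, 32, 39, 40], requiring 10 comparisons. The merge step runs in O(n) time where n is the total number of elements.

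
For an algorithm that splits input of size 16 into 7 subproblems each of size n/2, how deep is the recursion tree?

For divide and conquer with division factor 2:

Problem sizes at each level:
Level 0: 16
Level 1: 8
Level 2: 4
Level 3: 2
Level 4: 1

The root is level 0 and the size-1 base case is level 4 (the tree spans levels 0 through 4, i.e. 5 levels counting the root), so the depth is the number of divisions: log_2(16) = 4

The recursion tree depth is log_2(16) = 4. At each level, the problem size is divided by 2, so it takes 4 divisions to reduce to a base case of size 1. The algorithm makes 7 recursive calls at each level.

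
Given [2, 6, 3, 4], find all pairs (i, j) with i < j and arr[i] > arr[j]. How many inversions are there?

Finding inversions in [2, 6, 3, 4]:

(1, 2): arr[1]=6 > arr[2]=3
(1, 3): arr[1]=6 > arr[3]=4

Total inversions: 2

The array has 2 inversion(s): (1,2), (1,3). Each pair (i,j) satisfies i < j and arr[i] > arr[j].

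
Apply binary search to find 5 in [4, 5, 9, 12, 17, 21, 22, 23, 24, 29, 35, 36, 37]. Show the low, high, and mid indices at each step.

Binary search for 5 in [4, 5, 9, 12, 17, 21, 22, 23, 24, 29, 35, 36, 37]:

lo=0, hi=12, mid=6, arr[mid]=22 -> 22 > 5, search left half
lo=0, hi=5, mid=2, arr[mid]=9 -> 9 > 5, search left half
lo=0, hi=1, mid=0, arr[mid]=4 -> 4 < 5, search right half
lo=1, hi=1, mid=1, arr[mid]=5 -> Found target at index 1!

Binary search finds 5 at index 1 after 4 comparisons. The search repeatedly halves the search space by comparing with the middle element.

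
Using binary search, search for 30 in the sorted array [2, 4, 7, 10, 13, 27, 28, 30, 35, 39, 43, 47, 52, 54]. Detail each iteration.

Binary search for 30 in [2, 4, 7, 10, 13, 27, 28, 30, 35, 39, 43, 47, 52, 54]:

lo=0, hi=13, mid=6, arr[mid]=28 -> 28 < 30, search right half
lo=7, hi=13, mid=10, arr[mid]=43 -> 43 > 30, search left half
lo=7, hi=9, mid=8, arr[mid]=35 -> 35 > 30, search left half
lo=7, hi=7, mid=7, arr[mid]=30 -> Found target at index 7!

Binary search finds 30 at index 7 after 4 comparisons. The search repeatedly halves the search space by comparing with the middle element.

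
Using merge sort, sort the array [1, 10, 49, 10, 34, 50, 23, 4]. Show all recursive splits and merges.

Merge sort trace:

Split: [1, 10, 49, 10, 34, 50, 23, 4] -> [1, 10, 49, 10] and [34, 50, 23, 4]
  Split: [1, 10, 49, 10] -> [1, 10] and [49, 10]
    Split: [1, 10] -> [1] and [10]
    Merge: [1] + [10] -> [1, 10]
    Split: [49, 10] -> [49] and [10]
    Merge: [49] + [10] -> [10, 49]
  Merge: [1, 10] + [10, 49] -> [1, 10, 10, 49]
  Split: [34, 50, 23, 4] -> [34, 50] and [23, 4]
    Split: [34, 50] -> [34] and [50]
    Merge: [34] + [50] -> [34, 50]
    Split: [23, 4] -> [23] and [4]
    Merge: [23] + [4] -> [4, 23]
  Merge: [34, 50] + [4, 23] -> [4, 23, 34, 50]
Merge: [1, 10, 10, 49] + [4, 23, 34, 50] -> [1, 4, 10, 10, 23, 34, 49, 50]

Final sorted array: [1, 4, 10, 10, 23, 34, 49, 50]

The merge sort proceeds by recursively splitting the array and merging sorted halves.
After all merges, the sorted array is [1, 4, 10, 10, 23, 34, 49, 50].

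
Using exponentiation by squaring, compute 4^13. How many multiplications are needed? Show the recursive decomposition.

Computing 4^13 by squaring (build up from 4^1; each line after the first costs one multiplication):

4^1 = 4
4^2 = (4^1)^2 = 4^2 = 16
4^3 = 4 * 4^2 = 4 * 16 = 64
4^6 = (4^3)^2 = 64^2 = 4096
4^12 = (4^6)^2 = 4096^2 = 16777216
4^13 = 4 * 4^12 = 4 * 16777216 = 67108864

Result: 67108864
Multiplications needed: 5 (5 lines after 4^1)

4^13 = 67108864. Using exponentiation by squaring, this requires 5 multiplications. The key idea: if the exponent is even, square the half-power; if odd, multiply by the base once.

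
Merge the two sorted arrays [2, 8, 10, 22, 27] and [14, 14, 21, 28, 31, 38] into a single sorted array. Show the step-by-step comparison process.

Merging process:

Compare 2 vs 14: take 2 from left. Merged: [2]
Compare 8 vs 14: take 8 from left. Merged: [2, 8]
Compare 10 vs 14: take 10 from left. Merged: [2, 8, 10]
Compare 22 vs 14: take 14 from right. Merged: [2, 8, 10, 14]
Compare 22 vs 14: take 14 from right. Merged: [2, 8, 10, 14, 14]
Compare 22 vs 21: take 21 from right. Merged: [2, 8, 10, 14, 14, 21]
Compare 22 vs 28: take 22 from left. Merged: [2, 8, 10, 14, 14, 21, 22]
Compare 27 vs 28: take 27 from left. Merged: [2, 8, 10, 14, 14, 21, 22, 27]
Append remaining from right: [28, 31, 38]. Merged: [2, 8, 10, 14, 14, 21, 22, 27, 28, 31, 38]

Final merged array: [2, 8, 10, 14, 14, 21, 22, 27, 28, 31, 38]
Total comparisons: 8

The merged array is [2, 8, 10, 14, 14, 21, 22, 27, 28, 31, 38], requiring 8 comparisons. The merge step runs in O(n) time where n is the total number of elements.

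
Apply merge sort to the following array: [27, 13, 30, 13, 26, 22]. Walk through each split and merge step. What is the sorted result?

Merge sort trace:

Split: [27, 13, 30, 13, 26, 22] -> [27, 13, 30] and [13, 26, 22]
  Split: [27, 13, 30] -> [27] and [13, 30]
    Split: [13, 30] -> [13] and [30]
    Merge: [13] + [30] -> [13, 30]
  Merge: [27] + [13, 30] -> [13, 27, 30]
  Split: [13, 26, 22] -> [13] and [26, 22]
    Split: [26, 22] -> [26] and [22]
    Merge: [26] + [22] -> [22, 26]
  Merge: [13] + [22, 26] -> [13, 22, 26]
Merge: [13, 27, 30] + [13, 22, 26] -> [13, 13, 22, 26, 27, 30]

Final sorted array: [13, 13, 22, 26, 27, 30]

The merge sort proceeds by recursively splitting the array and merging sorted halves.
After all merges, the sorted array is [13, 13, 22, 26, 27, 30].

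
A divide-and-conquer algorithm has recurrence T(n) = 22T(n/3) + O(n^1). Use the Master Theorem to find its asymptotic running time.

Master Theorem for T(n) = 22T(n/3) + O(n^1):

a = 22, b = 3, c = 1
log_b(a) = log_3(22) = 2.8136

Case 1: c = 1 < log_3(22) = 2.8136
T(n) = O(n^(log_3 22))

For T(n) = 22T(n/3) + O(n^1): log_3(22) = 2.8136. This is Case 1 of the Master Theorem (c < log_b(a), work dominated by leaves), giving O(n^(log_3 22)).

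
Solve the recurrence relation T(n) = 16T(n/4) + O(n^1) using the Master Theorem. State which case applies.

Master Theorem for T(n) = 16T(n/4) + O(n^1):

a = 16, b = 4, c = 1
log_b(a) = log_4(16) = 2.0000

Case 1: c = 1 < log_4(16) = 2.0000
T(n) = O(n^(log_4 16)) = O(n^2)

For T(n) = 16T(n/4) + O(n^1): log_4(16) = 2.0000. This is Case 1 of the Master Theorem (c < log_b(a), work dominated by leaves), giving O(n^2).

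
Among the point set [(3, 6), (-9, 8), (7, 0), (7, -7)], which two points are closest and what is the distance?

Computing all pairwise distances among 4 points:

d((3, 6), (-9, 8)) = 12.1655
d((3, 6), (7, 0)) = 7.2111
d((3, 6), (7, -7)) = 13.6015
d((-9, 8), (7, 0)) = 17.8885
d((-9, 8), (7, -7)) = 21.9317
d((7, 0), (7, -7)) = 7.0 <-- minimum

Closest pair: (7, 0) and (7, -7) with distance 7.0

The closest pair is (7, 0) and (7, -7) with Euclidean distance 7.0. For 4 points, brute-force pairwise comparison is shown above. For large n, the divide-and-conquer algorithm (sort by x, recurse on halves, check the dividing strip) achieves O(n log n).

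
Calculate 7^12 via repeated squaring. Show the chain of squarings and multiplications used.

Computing 7^12 by squaring (build up from 7^1; each line after the first costs one multiplication):

7^1 = 7
7^2 = (7^1)^2 = 7^2 = 49
7^3 = 7 * 7^2 = 7 * 49 = 343
7^6 = (7^3)^2 = 343^2 = 117649
7^12 = (7^6)^2 = 117649^2 = 13841287201

Result: 13841287201
Multiplications needed: 4 (4 lines after 7^1)

7^12 = 13841287201. Using exponentiation by squaring, this requires 4 multiplications. The key idea: if the exponent is even, square the half-power; if odd, multiply by the base once.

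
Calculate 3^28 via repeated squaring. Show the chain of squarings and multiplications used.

Computing 3^28 by squaring (build up from 3^1; each line after the first costs one multiplication):

3^1 = 3
3^2 = (3^1)^2 = 3^2 = 9
3^3 = 3 * 3^2 = 3 * 9 = 27
3^6 = (3^3)^2 = 27^2 = 729
3^7 = 3 * 3^6 = 3 * 729 = 2187
3^14 = (3^7)^2 = 2187^2 = 4782969
3^28 = (3^14)^2 = 4782969^2 = 22876792454961

Result: 22876792454961
Multiplications needed: 6 (6 lines after 3^1)

3^28 = 22876792454961. Using exponentiation by squaring, this requires 6 multiplications. The key idea: if the exponent is even, square the half-power; if odd, multiply by the base once.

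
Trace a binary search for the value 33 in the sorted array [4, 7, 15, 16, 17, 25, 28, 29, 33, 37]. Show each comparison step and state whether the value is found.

Binary search for 33 in [4, 7, 15, 16, 17, 25, 28, 29, 33, 37]:

lo=0, hi=9, mid=4, arr[mid]=17 -> 17 < 33, search right half
lo=5, hi=9, mid=7, arr[mid]=29 -> 29 < 33, search right half
lo=8, hi=9, mid=8, arr[mid]=33 -> Found target at index 8!

Binary search finds 33 at index 8 after 3 comparisons. The search repeatedly halves the search space by comparing with the middle element.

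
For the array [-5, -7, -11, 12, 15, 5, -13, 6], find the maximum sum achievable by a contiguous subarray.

Using Kadane's algorithm on [-5, -7, -11, 12, 15, 5, -13, 6]:

Scanning through the array:
Position 1 (value -7): max_ending_here = -7, max_so_far = -5
Position 2 (value -11): max_ending_here = -11, max_so_far = -5
Position 3 (value 12): max_ending_here = 12, max_so_far = 12
Position 4 (value 15): max_ending_here = 27, max_so_far = 27
Position 5 (value 5): max_ending_here = 32, max_so_far = 32
Position 6 (value -13): max_ending_here = 19, max_so_far = 32
Position 7 (value 6): max_ending_here = 25, max_so_far = 32

Maximum subarray: [12, 15, 5]
Maximum sum: 32

The maximum subarray is [12, 15, 5] with sum 32. This subarray runs from index 3 to index 5.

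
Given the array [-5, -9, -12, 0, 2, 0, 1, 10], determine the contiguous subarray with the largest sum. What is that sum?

Using Kadane's algorithm on [-5, -9, -12, 0, 2, 0, 1, 10]:

Scanning through the array:
Position 1 (value -9): max_ending_here = -9, max_so_far = -5
Position 2 (value -12): max_ending_here = -12, max_so_far = -5
Position 3 (value 0): max_ending_here = 0, max_so_far = 0
Position 4 (value 2): max_ending_here = 2, max_so_far = 2
Position 5 (value 0): max_ending_here = 2, max_so_far = 2
Position 6 (value 1): max_ending_here = 3, max_so_far = 3
Position 7 (value 10): max_ending_here = 13, max_so_far = 13

Maximum subarray: [0, 2, 0, 1, 10]
Maximum sum: 13

The maximum subarray is [0, 2, 0, 1, 10] with sum 13. This subarray runs from index 3 to index 7.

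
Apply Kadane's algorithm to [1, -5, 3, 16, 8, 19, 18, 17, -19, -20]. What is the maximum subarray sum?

Using Kadane's algorithm on [1, -5, 3, 16, 8, 19, 18, 17, -19, -20]:

Scanning through the array:
Position 1 (value -5): max_ending_here = -4, max_so_far = 1
Position 2 (value 3): max_ending_here = 3, max_so_far = 3
Position 3 (value 16): max_ending_here = 19, max_so_far = 19
Position 4 (value 8): max_ending_here = 27, max_so_far = 27
Position 5 (value 19): max_ending_here = 46, max_so_far = 46
Position 6 (value 18): max_ending_here = 64, max_so_far = 64
Position 7 (value 17): max_ending_here = 81, max_so_far = 81
Position 8 (value -19): max_ending_here = 62, max_so_far = 81
Position 9 (value -20): max_ending_here = 42, max_so_far = 81

Maximum subarray: [3, 16, 8, 19, 18, 17]
Maximum sum: 81

The maximum subarray is [3, 16, 8, 19, 18, 17] with sum 81. This subarray runs from index 2 to index 7.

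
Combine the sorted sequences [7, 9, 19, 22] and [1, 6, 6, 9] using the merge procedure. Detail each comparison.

Merging process:

Compare 7 vs 1: take 1 from right. Merged: [1]
Compare 7 vs 6: take 6 from right. Merged: [1, 6]
Compare 7 vs 6: take 6 from right. Merged: [1, 6, 6]
Compare 7 vs 9: take 7 from left. Merged: [1, 6, 6, 7]
Compare 9 vs 9: take 9 from left. Merged: [1, 6, 6, 7, 9]
Compare 19 vs 9: take 9 from right. Merged: [1, 6, 6, 7, 9, 9]
Append remaining from left: [19, 22]. Merged: [1, 6, 6, 7, 9, 9, 19, 22]

Final merged array: [1, 6, 6, 7, 9, 9, 19, 22]
Total comparisons: 6

The merged array is [1, 6, 6, 7, 9, 9, 19, 22], requiring 6 comparisons. The merge step runs in O(n) time where n is the total number of elements.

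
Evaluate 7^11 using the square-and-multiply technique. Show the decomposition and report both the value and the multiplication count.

Computing 7^11 by squaring (build up from 7^1; each line after the first costs one multiplication):

7^1 = 7
7^2 = (7^1)^2 = 7^2 = 49
7^4 = (7^2)^2 = 49^2 = 2401
7^5 = 7 * 7^4 = 7 * 2401 = 16807
7^10 = (7^5)^2 = 16807^2 = 282475249
7^11 = 7 * 7^10 = 7 * 282475249 = 1977326743

Result: 1977326743
Multiplications needed: 5 (5 lines after 7^1)

7^11 = 1977326743. Using exponentiation by squaring, this requires 5 multiplications. The key idea: if the exponent is even, square the half-power; if odd, multiply by the base once.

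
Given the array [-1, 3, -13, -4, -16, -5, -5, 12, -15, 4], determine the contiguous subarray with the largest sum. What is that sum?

Using Kadane's algorithm on [-1, 3, -13, -4, -16, -5, -5, 12, -15, 4]:

Scanning through the array:
Position 1 (value 3): max_ending_here = 3, max_so_far = 3
Position 2 (value -13): max_ending_here = -10, max_so_far = 3
Position 3 (value -4): max_ending_here = -4, max_so_far = 3
Position 4 (value -16): max_ending_here = -16, max_so_far = 3
Position 5 (value -5): max_ending_here = -5, max_so_far = 3
Position 6 (value -5): max_ending_here = -5, max_so_far = 3
Position 7 (value 12): max_ending_here = 12, max_so_far = 12
Position 8 (value -15): max_ending_here = -3, max_so_far = 12
Position 9 (value 4): max_ending_here = 4, max_so_far = 12

Maximum subarray: [12]
Maximum sum: 12

The maximum subarray is [12] with sum 12. This subarray runs from index 7 to index 7.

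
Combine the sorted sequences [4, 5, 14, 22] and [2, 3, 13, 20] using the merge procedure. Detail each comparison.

Merging process:

Compare 4 vs 2: take 2 from right. Merged: [2]
Compare 4 vs 3: take 3 from right. Merged: [2, 3]
Compare 4 vs 13: take 4 from left. Merged: [2, 3, 4]
Compare 5 vs 13: take 5 from left. Merged: [2, 3, 4, 5]
Compare 14 vs 13: take 13 from right. Merged: [2, 3, 4, 5, 13]
Compare 14 vs 20: take 14 from left. Merged: [2, 3, 4, 5, 13, 14]
Compare 22 vs 20: take 20 from right. Merged: [2, 3, 4, 5, 13, 14, 20]
Append remaining from left: [22]. Merged: [2, 3, 4, 5, 13, 14, 20, 22]

Final merged array: [2, 3, 4, 5, 13, 14, 20, 22]
Total comparisons: 7

The merged array is [2, 3, 4, 5, 13, 14, 20, 22], requiring 7 comparisons. The merge step runs in O(n) time where n is the total number of elements.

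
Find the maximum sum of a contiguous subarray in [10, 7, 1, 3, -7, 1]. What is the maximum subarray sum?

Using Kadane's algorithm on [10, 7, 1, 3, -7, 1]:

Scanning through the array:
Position 1 (value 7): max_ending_here = 17, max_so_far = 17
Position 2 (value 1): max_ending_here = 18, max_so_far = 18
Position 3 (value 3): max_ending_here = 21, max_so_far = 21
Position 4 (value -7): max_ending_here = 14, max_so_far = 21
Position 5 (value 1): max_ending_here = 15, max_so_far = 21

Maximum subarray: [10, 7, 1, 3]
Maximum sum: 21

The maximum subarray is [10, 7, 1, 3] with sum 21. This subarray runs from index 0 to index 3.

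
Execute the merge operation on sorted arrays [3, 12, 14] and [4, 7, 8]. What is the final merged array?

Merging process:

Compare 3 vs 4: take 3 from left. Merged: [3]
Compare 12 vs 4: take 4 from right. Merged: [3, 4]
Compare 12 vs 7: take 7 from right. Merged: [3, 4, 7]
Compare 12 vs 8: take 8 from right. Merged: [3, 4, 7, 8]
Append remaining from left: [12, 14]. Merged: [3, 4, 7, 8, 12, 14]

Final merged array: [3, 4, 7, 8, 12, 14]
Total comparisons: 4

The merged array is [3, 4, 7, 8, 12, 14], requiring 4 comparisons. The merge step runs in O(n) time where n is the total number of elements.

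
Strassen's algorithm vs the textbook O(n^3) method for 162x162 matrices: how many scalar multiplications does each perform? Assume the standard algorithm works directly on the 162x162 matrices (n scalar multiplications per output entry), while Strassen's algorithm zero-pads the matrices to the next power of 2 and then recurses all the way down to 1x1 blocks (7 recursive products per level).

Matrix multiplication for 162x162 matrices:

Strassen's algorithm requires power-of-2 dimensions. Pad 162x162 to 256x256 (next power of 2).

Standard algorithm: 162^3 = 4251528 multiplications
Strassen's algorithm: 7^(log2(256)) = 7^8 = 5764801 multiplications
Difference: 4251528 - 5764801 = -1513273 (Strassen uses MORE here due to padding overhead — for small or just-over-power-of-2 n, padding can outweigh the per-level savings)

Standard: 4251528 multiplications (162^3). Strassen: 5764801 multiplications (7^8, after padding to 256x256). Strassen reduces 8 recursive multiplications to 7 at each level.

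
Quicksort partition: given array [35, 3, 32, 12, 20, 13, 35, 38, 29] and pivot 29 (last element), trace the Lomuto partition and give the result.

Lomuto partition with pivot = 29:

Initial array: [35, 3, 32, 12, 20, 13, 35, 38, 29]

arr[0]=35 > 29: no swap
arr[1]=3 <= 29: swap with position 0, array becomes [3, 35, 32, 12, 20, 13, 35, 38, 29]
arr[2]=32 > 29: no swap
arr[3]=12 <= 29: swap with position 1, array becomes [3, 12, 32, 35, 20, 13, 35, 38, 29]
arr[4]=20 <= 29: swap with position 2, array becomes [3, 12, 20, 35, 32, 13, 35, 38, 29]
arr[5]=13 <= 29: swap with position 3, array becomes [3, 12, 20, 13, 32, 35, 35, 38, 29]
arr[6]=35 > 29: no swap
arr[7]=38 > 29: no swap

Place pivot at position 4: [3, 12, 20, 13, 29, 35, 35, 38, 32]
Pivot position: 4

After partitioning with pivot 29, the array becomes [3, 12, 20, 13, 29, 35, 35, 38, 32]. The pivot is placed at index 4. All elements to the left of the pivot are <= 29, and all elements to the right are > 29.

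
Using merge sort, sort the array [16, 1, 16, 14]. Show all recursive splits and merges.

Merge sort trace:

Split: [16, 1, 16, 14] -> [16, 1] and [16, 14]
  Split: [16, 1] -> [16] and [1]
  Merge: [16] + [1] -> [1, 16]
  Split: [16, 14] -> [16] and [14]
  Merge: [16] + [14] -> [14, 16]
Merge: [1, 16] + [14, 16] -> [1, 14, 16, 16]

Final sorted array: [1, 14, 16, 16]

The merge sort proceeds by recursively splitting the array and merging sorted halves.
After all merges, the sorted array is [1, 14, 16, 16].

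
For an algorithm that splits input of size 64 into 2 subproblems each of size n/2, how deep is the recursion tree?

For divide and conquer with division factor 2:

Problem sizes at each level:
Level 0: 64
Level 1: 32
Level 2: 16
Level 3: 8
Level 4: 4
Level 5: 2
Level 6: 1

The root is level 0 and the size-1 base case is level 6 (the tree spans levels 0 through 6, i.e. 7 levels counting the root), so the depth is the number of divisions: log_2(64) = 6

The recursion tree depth is log_2(64) = 6. At each level, the problem size is divided by 2, so it takes 6 divisions to reduce to a base case of size 1. The algorithm makes 2 recursive calls at each level.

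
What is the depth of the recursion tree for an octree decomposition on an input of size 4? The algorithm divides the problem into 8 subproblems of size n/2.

For divide and conquer with division factor 2:

Problem sizes at each level:
Level 0: 4
Level 1: 2
Level 2: 1

The root is level 0 and the size-1 base case is level 2 (the tree spans levels 0 through 2, i.e. 3 levels counting the root), so the depth is the number of divisions: log_2(4) = 2

The recursion tree depth is log_2(4) = 2. At each level, the problem size is divided by 2, so it takes 2 divisions to reduce to a base case of size 1. The algorithm makes 8 recursive calls at each level.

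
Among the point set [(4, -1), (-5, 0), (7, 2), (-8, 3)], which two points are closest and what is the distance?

Computing all pairwise distances among 4 points:

d((4, -1), (-5, 0)) = 9.0554
d((4, -1), (7, 2)) = 4.2426 <-- minimum
d((4, -1), (-8, 3)) = 12.6491
d((-5, 0), (7, 2)) = 12.1655
d((-5, 0), (-8, 3)) = 4.2426 <-- minimum
d((7, 2), (-8, 3)) = 15.0333

Minimum distance: 4.2426 (tie among 2 pairs: (4, -1) and (7, 2); (-5, 0) and (-8, 3))

The minimum Euclidean distance is 4.2426. There is a tie: 2 pairs achieve this minimum — (4, -1) and (7, 2); (-5, 0) and (-8, 3). Any of these is a valid closest pair. For 4 points, brute-force pairwise comparison is shown above. For large n, the divide-and-conquer algorithm (sort by x, recurse on halves, check the dividing strip) achieves O(n log n).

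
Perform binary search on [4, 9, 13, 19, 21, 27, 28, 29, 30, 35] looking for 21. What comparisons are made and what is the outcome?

Binary search for 21 in [4, 9, 13, 19, 21, 27, 28, 29, 30, 35]:

lo=0, hi=9, mid=4, arr[mid]=21 -> Found target at index 4!

Binary search finds 21 at index 4 after 1 comparisons. The search repeatedly halves the search space by comparing with the middle element.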